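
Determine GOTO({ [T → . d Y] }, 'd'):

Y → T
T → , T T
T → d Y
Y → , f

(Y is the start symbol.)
{ [T → . , T T], [T → . d Y], [T → d . Y], [Y → . , f], [Y → . T] }

GOTO(I, 'd') = CLOSURE({ [A → αX.β] : [A → α.Xβ] ∈ I, X = 'd' })

Items with dot before 'd', with the dot advanced:
  [T → . d Y] → [T → d . Y]
Closure of the advanced items:
  [T → d . Y] has the dot before Y: add [Y → . T], [Y → . , f]
  [Y → . T] has the dot before T: add [T → . , T T], [T → . d Y]

GOTO = { [T → . , T T], [T → . d Y], [T → d . Y], [Y → . , f], [Y → . T] }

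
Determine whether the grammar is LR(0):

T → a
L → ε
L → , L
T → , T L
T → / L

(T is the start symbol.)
No. Shift-reduce conflict between [L → .] and [L → . , L]

A grammar is LR(0) if no state in the canonical LR(0) collection has:
  - both a shift item (dot before a terminal) and a complete item (shift-reduce conflict), or
  - two or more complete items (reduce-reduce conflict; the accept item [T' → T .] counts as a complete item here).

Augment with T' → T and build the canonical LR(0) collection (I0 = CLOSURE({[T' → . T]}), then GOTO on every symbol after a dot until no new states appear). It has 10 states:
  I0: { [T → . , T L], [T → . / L], [T → . a], [T' → . T] }  — shift
  I1: { [T → , . T L], [T → . , T L], [T → . / L], [T → . a] }  — shift
  I2: { [L → . , L], [L → .], [T → / . L] }  — shift, reduce
  I3: { [T' → T .] }  — accept
  I4: { [T → a .] }  — reduce
  I5: { [L → , . L], [L → . , L], [L → .] }  — shift, reduce
  I6: { [T → / L .] }  — reduce
  I7: { [L → , L .] }  — reduce
  I8: { [L → . , L], [L → .], [T → , T . L] }  — shift, reduce
  I9: { [T → , T L .] }  — reduce

Conflict in state I2:
  Shift-reduce conflict between [L → .] and [L → . , L]
So the grammar is NOT LR(0).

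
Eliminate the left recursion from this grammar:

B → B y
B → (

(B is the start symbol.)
B is directly left-recursive. The standard transformation for
  A → A α₁ | ... | A α_m | β₁ | ... | β_n
is
  A  → β₁ A' | ... | β_n A'
  A' → α₁ A' | ... | α_m A' | ε

B → ( becomes B → ( B'
B → B y becomes B' → y B'
Add B' → ε

Resulting grammar:
B → ( B'
B' → y B'
B' → ε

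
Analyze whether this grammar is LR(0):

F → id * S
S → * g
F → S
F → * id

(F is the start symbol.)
A grammar is LR(0) if no state in the canonical LR(0) collection has:
  - both a shift item (dot before a terminal) and a complete item (shift-reduce conflict), or
  - two or more complete items (reduce-reduce conflict; the accept item [F' → F .] counts as a complete item here).

Augment with F' → F and build the canonical LR(0) collection (I0 = CLOSURE({[F' → . F]}), then GOTO on every symbol after a dot until no new states appear). It has 10 states:
  I0: { [F → . * id], [F → . S], [F → . id * S], [F' → . F], [S → . * g] }  — shift
  I1: { [F → * . id], [S → * . g] }  — shift
  I2: { [F' → F .] }  — accept
  I3: { [F → S .] }  — reduce
  I4: { [F → id . * S] }  — shift
  I5: { [F → id * . S], [S → . * g] }  — shift
  I6: { [S → * . g] }  — shift
  I7: { [F → id * S .] }  — reduce
  I8: { [S → * g .] }  — reduce
  I9: { [F → * id .] }  — reduce

Every state is either a pure shift/goto state or contains exactly one complete item and nothing to shift — no conflicts. The grammar is LR(0).

Answer: Yes, the grammar is LR(0)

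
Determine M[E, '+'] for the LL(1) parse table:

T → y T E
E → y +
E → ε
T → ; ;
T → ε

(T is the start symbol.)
Empty (error entry)

To find M[E, '+'], we find productions for E where '+' is in the predict set (PREDICT(N → α) = (FIRST(α) \ {ε}) ∪ (FOLLOW(N) if α ⇒* ε)).

Relevant sets:
  FOLLOW(E) = { $, 'y' }

E → y +: PREDICT = { 'y' }
E → ε: PREDICT = { $, 'y' }

M[E, '+'] is empty (no production applies)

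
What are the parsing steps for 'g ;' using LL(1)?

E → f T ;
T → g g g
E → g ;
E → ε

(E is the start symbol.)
Stack is shown with the top on the left.

Stack  Input  Action
--------------------
E $    g ; $  output E → g ;
g ; $  g ; $  match 'g'
; $    ; $    match ';'
$      $      accept

The string is accepted.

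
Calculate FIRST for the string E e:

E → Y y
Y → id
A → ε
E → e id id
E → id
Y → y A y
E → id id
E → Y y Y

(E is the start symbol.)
{ 'e', 'id', 'y' }

FIRST sets of the non-terminals involved (from the grammar, by fixed-point iteration):
  FIRST(E) = { 'e', 'id', 'y' }

To compute FIRST(E e), process the symbols left to right:
Symbol E is a non-terminal. Add FIRST(E) \ {ε} = { 'e', 'id', 'y' }
E is not nullable (ε ∉ FIRST(E)), so stop here.
FIRST(E e) = { 'e', 'id', 'y' }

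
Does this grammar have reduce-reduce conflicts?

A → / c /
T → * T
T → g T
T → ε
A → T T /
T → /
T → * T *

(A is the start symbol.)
No reduce-reduce conflicts

A reduce-reduce conflict occurs when an LR(0) state has two complete items [A → α .] and [B → β .] — both call for a reduction, and with no lookahead the parser cannot choose between them.

Augment with A' → A and build the canonical LR(0) collection (I0 = CLOSURE({[A' → . A]}), then GOTO on every symbol after a dot until no new states appear). It has 14 states:
  I0: { [A → . / c /], [A → . T T /], [A' → . A], [T → . * T *], [T → . * T], [T → . /], [T → . g T], [T → .] }  — shift, reduce
  I1: { [T → * . T *], [T → * . T], [T → . * T *], [T → . * T], [T → . /], [T → . g T], [T → .] }  — shift, reduce
  I2: { [A → / . c /], [T → / .] }  — shift, reduce
  I3: { [A' → A .] }  — accept
  I4: { [A → T . T /], [T → . * T *], [T → . * T], [T → . /], [T → . g T], [T → .] }  — shift, reduce
  I5: { [T → . * T *], [T → . * T], [T → . /], [T → . g T], [T → .], [T → g . T] }  — shift, reduce
  I6: { [T → / .] }  — reduce
  I7: { [T → g T .] }  — reduce
  I8: { [A → T T . /] }  — shift
  I9: { [A → T T / .] }  — reduce
  I10: { [A → / c . /] }  — shift
  I11: { [A → / c / .] }  — reduce
  I12: { [T → * T . *], [T → * T .] }  — shift, reduce
  I13: { [T → * T * .] }  — reduce

No state contains more than one complete item.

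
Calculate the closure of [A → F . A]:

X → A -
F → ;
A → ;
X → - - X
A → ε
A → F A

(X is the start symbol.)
Start with: [A → F . A]
  [A → F . A] has the dot before A: add [A → . ;], [A → .], [A → . F A]
  [A → . F A] has the dot before F: add [F → . ;]
No further items can be added.

CLOSURE = { [A → . ;], [A → . F A], [A → .], [A → F . A], [F → . ;] }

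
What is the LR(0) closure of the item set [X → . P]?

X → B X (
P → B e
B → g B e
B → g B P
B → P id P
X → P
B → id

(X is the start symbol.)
To compute CLOSURE, for each item [A → α.Bβ] where B is a non-terminal, add [B → .γ] for all productions B → γ; repeat for the newly added items until nothing changes.

Start with: [X → . P]
  [X → . P] has the dot before P: add [P → . B e]
  [P → . B e] has the dot before B: add [B → . g B e], [B → . g B P], [B → . P id P], [B → . id]
No further items can be added.

CLOSURE = { [B → . P id P], [B → . g B P], [B → . g B e], [B → . id], [P → . B e], [X → . P] }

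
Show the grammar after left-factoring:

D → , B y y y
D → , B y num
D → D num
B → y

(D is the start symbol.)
D → , B y D'
D' → y y
D' → num
D → D num
B → y

Left-factoring transforms A → αβ₁ | αβ₂ into A → αA' and A' → β₁ | β₂
(α is the longest common prefix among the alternatives). Repeat until
no nonterminal has two alternatives with a common prefix.

Round 1: D has alternatives sharing prefix ', B y'. Introduce D': D → , B y D'
  Add: D' → y y
  Add: D' → num

No remaining common prefixes — done.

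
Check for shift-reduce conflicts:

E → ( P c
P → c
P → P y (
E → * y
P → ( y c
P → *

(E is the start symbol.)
A shift-reduce conflict occurs when an LR(0) state has both:
  - a complete (reduce) item [A → α .] (dot at the end), and
  - a shift item [B → β . c γ] (dot before a terminal).

Augment with E' → E and build the canonical LR(0) collection (I0 = CLOSURE({[E' → . E]}), then GOTO on every symbol after a dot until no new states appear). It has 14 states:
  I0: { [E → . ( P c], [E → . * y], [E' → . E] }  — shift
  I1: { [E → ( . P c], [P → . ( y c], [P → . *], [P → . P y (], [P → . c] }  — shift
  I2: { [E → * . y] }  — shift
  I3: { [E' → E .] }  — accept
  I4: { [E → * y .] }  — reduce
  I5: { [P → ( . y c] }  — shift
  I6: { [P → * .] }  — reduce
  I7: { [E → ( P . c], [P → P . y (] }  — shift
  I8: { [P → c .] }  — reduce
  I9: { [E → ( P c .] }  — reduce
  I10: { [P → P y . (] }  — shift
  I11: { [P → P y ( .] }  — reduce
  I12: { [P → ( y . c] }  — shift
  I13: { [P → ( y c .] }  — reduce

No state contains both a complete item and a shift item.

Answer: No shift-reduce conflicts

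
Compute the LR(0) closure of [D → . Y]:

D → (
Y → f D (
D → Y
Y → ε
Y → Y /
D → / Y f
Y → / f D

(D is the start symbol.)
{ [D → . Y], [Y → . / f D], [Y → . Y /], [Y → . f D (], [Y → .] }

Start with: [D → . Y]
  [D → . Y] has the dot before Y: add [Y → . f D (], [Y → .], [Y → . Y /], [Y → . / f D]
No further items can be added.

CLOSURE = { [D → . Y], [Y → . / f D], [Y → . Y /], [Y → . f D (], [Y → .] }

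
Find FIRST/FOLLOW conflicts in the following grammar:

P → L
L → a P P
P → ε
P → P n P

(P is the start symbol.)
Yes. P → L with FOLLOW(P) on { 'a' }; P → P n P with FOLLOW(P) on { 'a', 'n' }

Nullable non-terminals: P.
FIRST sets used below: FIRST(L) = { 'a' }, FIRST(P) = { 'a', 'n', ε }

P: nullable alternative(s) P → ε; FOLLOW(P) = { $, 'a', 'n' }
  P → L: FIRST \ {ε} = { 'a' } — overlaps FOLLOW(P) on { 'a' }: CONFLICT
  P → ε: FIRST \ {ε} = { } — this is the only nullable alternative, skip
  P → P n P: FIRST \ {ε} = { 'a', 'n' } — overlaps FOLLOW(P) on { 'a', 'n' }: CONFLICT

L has no nullable alternative, so no FIRST/FOLLOW check is needed there.

So the grammar has 2 FIRST/FOLLOW conflicts (marked CONFLICT above).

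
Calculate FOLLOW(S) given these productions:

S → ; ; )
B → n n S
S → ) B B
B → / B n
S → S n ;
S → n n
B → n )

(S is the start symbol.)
To compute FOLLOW(S), find every occurrence of S on a right-hand side N → α S β: add FIRST(β) \ {ε}, and if β is empty or nullable also add FOLLOW(N). Iterate to a fixed point.

S is the start symbol, so $ ∈ FOLLOW(S).
In B → n n S: S is at the end, add FOLLOW(B)
In S → S n ;: S is followed by n ';', add FIRST(n ';') \ {ε} = { 'n' }

The FOLLOW sets referred to above (computed the same way, to a fixed point):
  FOLLOW(B) = { $, '/', 'n' }

Taking the union: FOLLOW(S) = { $, '/', 'n' }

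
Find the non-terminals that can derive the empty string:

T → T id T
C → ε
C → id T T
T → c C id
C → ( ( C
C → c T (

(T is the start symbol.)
{ 'C' }

A non-terminal is nullable if it can derive ε (the empty string): either it has an ε-production, or it has a production whose right-hand side consists entirely of nullable non-terminals.

ε-productions: C → ε
So C is immediately nullable.
No further non-terminal can be added: every production for the remaining non-terminals contains a terminal or a non-nullable non-terminal.
Nullable = { 'C' }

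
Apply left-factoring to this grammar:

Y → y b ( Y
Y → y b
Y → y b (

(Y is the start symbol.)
Y → y b Y'
Y' → ( Y''
Y'' → Y
Y'' → ε
Y' → ε

Left-factoring transforms A → αβ₁ | αβ₂ into A → αA' and A' → β₁ | β₂
(α is the longest common prefix among the alternatives). Repeat until
no nonterminal has two alternatives with a common prefix.

Round 1: Y has alternatives sharing prefix 'y b'. Introduce Y': Y → y b Y'
  Add: Y' → ( Y
  Add: Y' → ε
  Add: Y' → (

Round 2: Y' has alternatives sharing prefix '('. Introduce Y'': Y' → ( Y''
  Add: Y'' → Y
  Add: Y'' → ε

No remaining common prefixes — done.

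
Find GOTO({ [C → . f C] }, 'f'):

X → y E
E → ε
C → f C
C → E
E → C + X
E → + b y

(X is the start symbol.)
{ [C → . E], [C → . f C], [C → f . C], [E → . + b y], [E → . C + X], [E → .] }

GOTO(I, 'f') = CLOSURE({ [A → αX.β] : [A → α.Xβ] ∈ I, X = 'f' })

Items with dot before 'f', with the dot advanced:
  [C → . f C] → [C → f . C]
Closure of the advanced items:
  [C → f . C] has the dot before C: add [C → . f C], [C → . E]
  [C → . E] has the dot before E: add [E → .], [E → . C + X], [E → . + b y]

GOTO = { [C → . E], [C → . f C], [C → f . C], [E → . + b y], [E → . C + X], [E → .] }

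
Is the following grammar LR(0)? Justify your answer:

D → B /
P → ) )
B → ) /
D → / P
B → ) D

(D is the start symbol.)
No. Shift-reduce conflict between [B → ) / .] and [P → . ) )]

Augment with D' → D and build the canonical LR(0) collection (I0 = CLOSURE({[D' → . D]}), then GOTO on every symbol after a dot until no new states appear). It has 11 states:
  I0: { [B → . ) /], [B → . ) D], [D → . / P], [D → . B /], [D' → . D] }  — shift
  I1: { [B → ) . /], [B → ) . D], [B → . ) /], [B → . ) D], [D → . / P], [D → . B /] }  — shift
  I2: { [D → / . P], [P → . ) )] }  — shift
  I3: { [D → B . /] }  — shift
  I4: { [D' → D .] }  — accept
  I5: { [D → B / .] }  — reduce
  I6: { [P → ) . )] }  — shift
  I7: { [D → / P .] }  — reduce
  I8: { [P → ) ) .] }  — reduce
  I9: { [B → ) / .], [D → / . P], [P → . ) )] }  — shift, reduce
  I10: { [B → ) D .] }  — reduce

Conflict in state I9:
  Shift-reduce conflict between [B → ) / .] and [P → . ) )]
So the grammar is NOT LR(0).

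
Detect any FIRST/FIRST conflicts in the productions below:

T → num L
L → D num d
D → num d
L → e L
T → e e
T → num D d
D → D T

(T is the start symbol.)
Yes. T → num L / T → num D d on { 'num' }; D → num d / D → D T on { 'num' }

FIRST sets of the non-terminals at (or reachable through a nullable prefix from) the front of some alternative:
  FIRST(D) = { 'num' }

Productions for T:
  T → num L: FIRST = { 'num' }
  T → e e: FIRST = { 'e' }
  T → num D d: FIRST = { 'num' }
Productions for L:
  L → D num d: FIRST = { 'num' }
  L → e L: FIRST = { 'e' }
Productions for D:
  D → num d: FIRST = { 'num' }
  D → D T: FIRST = { 'num' }

Conflict for T: T → num L and T → num D d
  Overlap: { 'num' }
Conflict for D: D → num d and D → D T
  Overlap: { 'num' }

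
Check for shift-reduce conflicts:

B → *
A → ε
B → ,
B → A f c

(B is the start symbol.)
A shift-reduce conflict occurs when an LR(0) state has both:
  - a complete (reduce) item [A → α .] (dot at the end), and
  - a shift item [B → β . c γ] (dot before a terminal).

Augment with B' → B and build the canonical LR(0) collection (I0 = CLOSURE({[B' → . B]}), then GOTO on every symbol after a dot until no new states appear). It has 7 states:
  I0: { [A → .], [B → . *], [B → . ,], [B → . A f c], [B' → . B] }  — shift, reduce
  I1: { [B → * .] }  — reduce
  I2: { [B → , .] }  — reduce
  I3: { [B → A . f c] }  — shift
  I4: { [B' → B .] }  — accept
  I5: { [B → A f . c] }  — shift
  I6: { [B → A f c .] }  — reduce

I0 contains reduce item [A → .] and shift items [B → . *], [B → . ,] — shift-reduce conflict.

Answer: Yes — I0: [A → .] vs [B → . *]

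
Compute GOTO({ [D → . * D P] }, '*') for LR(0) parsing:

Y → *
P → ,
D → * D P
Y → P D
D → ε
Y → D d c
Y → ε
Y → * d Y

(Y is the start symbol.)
GOTO(I, '*') = CLOSURE({ [A → αX.β] : [A → α.Xβ] ∈ I, X = '*' })

Items with dot before '*', with the dot advanced:
  [D → . * D P] → [D → * . D P]
Closure of the advanced items:
  [D → * . D P] has the dot before D: add [D → . * D P], [D → .]

GOTO = { [D → * . D P], [D → . * D P], [D → .] }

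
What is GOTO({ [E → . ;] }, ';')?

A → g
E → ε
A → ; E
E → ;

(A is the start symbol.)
{ [E → ; .] }

GOTO(I, ';') = CLOSURE({ [A → αX.β] : [A → α.Xβ] ∈ I, X = ';' })

Items with dot before ';', with the dot advanced:
  [E → . ;] → [E → ; .]
Closure adds nothing (no advanced item has the dot before a non-terminal).

GOTO = { [E → ; .] }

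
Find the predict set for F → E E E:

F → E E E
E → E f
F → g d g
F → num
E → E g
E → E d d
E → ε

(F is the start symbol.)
PREDICT(F → E E E) = (FIRST(RHS) \ {ε}) ∪ (FOLLOW(F) if ε ∈ FIRST(RHS), i.e. RHS ⇒* ε)
FIRST(E) = { 'd', 'f', 'g', ε }
FIRST(E E E) = { 'd', 'f', 'g', ε }
ε ∈ FIRST(E E E) (the right-hand side is nullable), so add FOLLOW(F) = { $ }
PREDICT(F → E E E) = { $, 'd', 'f', 'g' }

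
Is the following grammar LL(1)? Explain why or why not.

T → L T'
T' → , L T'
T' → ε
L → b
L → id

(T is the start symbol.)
A grammar is LL(1) if for each non-terminal N with multiple productions, the predict sets of those productions are pairwise disjoint, where PREDICT(N → α) = (FIRST(α) \ {ε}) ∪ (FOLLOW(N) if α ⇒* ε).

Relevant sets:
  FOLLOW(T') = { $ }

For T':
  PREDICT(T' → ',' L T') = { ',' }
  PREDICT(T' → ε) = { $ }
For L:
  PREDICT(L → b) = { 'b' }
  PREDICT(L → id) = { 'id' }
T has a single production, so nothing to check there.

All predict sets are disjoint. The grammar IS LL(1).

Answer: Yes, the grammar is LL(1).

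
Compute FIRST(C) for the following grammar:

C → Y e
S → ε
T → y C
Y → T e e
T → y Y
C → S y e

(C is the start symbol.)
To compute FIRST(C), examine every production with C on the left-hand side, reading each right-hand side left to right until a non-nullable symbol is reached.

FIRST sets of the other non-terminals involved (by the same procedure, iterated to a fixed point):
  FIRST(Y) = { 'y' }
  FIRST(S) = { ε }

From C → Y e:
  - Y is a non-terminal: add FIRST(Y) \ {ε} = { 'y' }
    Y is not nullable, so stop
From C → S y e:
  - S is a non-terminal: add FIRST(S) \ {ε} = { }
    S is nullable, so continue to the next symbol
  - y is a terminal: add 'y' and stop

Collecting: FIRST(C) = { 'y' }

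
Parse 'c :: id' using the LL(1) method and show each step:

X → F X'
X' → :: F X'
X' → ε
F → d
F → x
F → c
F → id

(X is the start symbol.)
LL(1) parsing maintains a stack (initially the start symbol over $) and the input. At each step: if the stack top is a terminal, match it against the current input token; if it is a non-terminal N, replace it with the RHS of M[N, lookahead] (the unique production whose predict set contains the lookahead).

Stack is shown with the top on the left.

Stack      Input      Action
----------------------------
X $        c :: id $  output X → F X'
F X' $     c :: id $  output F → c
c X' $     c :: id $  match 'c'
X' $       :: id $    output X' → :: F X'
:: F X' $  :: id $    match '::'
F X' $     id $       output F → id
id X' $    id $       match 'id'
X' $       $          output X' → ε
$          $          accept

The string is accepted.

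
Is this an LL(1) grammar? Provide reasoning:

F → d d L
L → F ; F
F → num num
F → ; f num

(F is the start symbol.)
Yes, the grammar is LL(1).

For F:
  PREDICT(F → d d L) = { 'd' }
  PREDICT(F → num num) = { 'num' }
  PREDICT(F → ';' f num) = { ';' }
L has a single production, so nothing to check there.

All predict sets are disjoint. The grammar IS LL(1).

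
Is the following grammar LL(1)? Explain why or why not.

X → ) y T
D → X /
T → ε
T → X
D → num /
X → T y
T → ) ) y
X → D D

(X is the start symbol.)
Relevant sets:
  FIRST(T) = { ')', 'num', 'y', ε }
  FIRST(D) = { ')', 'num', 'y' }
  FIRST(X) = { ')', 'num', 'y' }
  FOLLOW(T) = { $, '/', 'y' }

For X:
  PREDICT(X → ')' y T) = { ')' }
  PREDICT(X → T y) = { ')', 'num', 'y' }
  PREDICT(X → D D) = { ')', 'num', 'y' }
For D:
  PREDICT(D → X '/') = { ')', 'num', 'y' }
  PREDICT(D → num '/') = { 'num' }
For T:
  PREDICT(T → ε) = { $, '/', 'y' }
  PREDICT(T → X) = { ')', 'num', 'y' }
  PREDICT(T → ')' ')' y) = { ')' }

Conflict found: Predict set conflict for X: { ')' }
The grammar is NOT LL(1).

Answer: No. Predict set conflict for X: { ')' }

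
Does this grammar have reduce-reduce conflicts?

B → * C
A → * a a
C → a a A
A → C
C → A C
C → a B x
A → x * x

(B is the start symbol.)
Augment with B' → B and build the canonical LR(0) collection (I0 = CLOSURE({[B' → . B]}), then GOTO on every symbol after a dot until no new states appear). It has 18 states:
  I0: { [B → . * C], [B' → . B] }  — shift
  I1: { [A → . * a a], [A → . C], [A → . x * x], [B → * . C], [C → . A C], [C → . a B x], [C → . a a A] }  — shift
  I2: { [B' → B .] }  — accept
  I3: { [A → * . a a] }  — shift
  I4: { [A → . * a a], [A → . C], [A → . x * x], [C → . A C], [C → . a B x], [C → . a a A], [C → A . C] }  — shift
  I5: { [A → C .], [B → * C .] }  — 2 reduces
  I6: { [B → . * C], [C → a . B x], [C → a . a A] }  — shift
  I7: { [A → x . * x] }  — shift
  I8: { [A → x * . x] }  — shift
  I9: { [A → x * x .] }  — reduce
  I10: { [C → a B . x] }  — shift
  I11: { [A → . * a a], [A → . C], [A → . x * x], [C → . A C], [C → . a B x], [C → . a a A], [C → a a . A] }  — shift
  I12: { [A → . * a a], [A → . C], [A → . x * x], [C → . A C], [C → . a B x], [C → . a a A], [C → A . C], [C → a a A .] }  — shift, reduce
  I13: { [A → C .] }  — reduce
  I14: { [A → C .], [C → A C .] }  — 2 reduces
  I15: { [C → a B x .] }  — reduce
  I16: { [A → * a . a] }  — shift
  I17: { [A → * a a .] }  — reduce

I5 contains complete items [A → C .], [B → * C .] — reduce-reduce conflict.
I14 contains complete items [A → C .], [C → A C .] — reduce-reduce conflict.

Answer: Yes — I5: [A → C .] vs [B → * C .]; I14: [A → C .] vs [C → A C .]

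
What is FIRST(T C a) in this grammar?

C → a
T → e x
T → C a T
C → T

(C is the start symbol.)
FIRST sets of the non-terminals involved (from the grammar, by fixed-point iteration):
  FIRST(T) = { 'a', 'e' }

To compute FIRST(T C a), process the symbols left to right:
Symbol T is a non-terminal. Add FIRST(T) \ {ε} = { 'a', 'e' }
T is not nullable (ε ∉ FIRST(T)), so stop here.
FIRST(T C a) = { 'a', 'e' }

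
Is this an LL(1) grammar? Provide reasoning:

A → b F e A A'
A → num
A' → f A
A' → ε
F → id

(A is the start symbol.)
No. Predict set conflict for A': { 'f' }

A grammar is LL(1) if for each non-terminal N with multiple productions, the predict sets of those productions are pairwise disjoint, where PREDICT(N → α) = (FIRST(α) \ {ε}) ∪ (FOLLOW(N) if α ⇒* ε).

Relevant sets:
  FOLLOW(A') = { $, 'f' }

For A:
  PREDICT(A → b F e A A') = { 'b' }
  PREDICT(A → num) = { 'num' }
For A':
  PREDICT(A' → f A) = { 'f' }
  PREDICT(A' → ε) = { $, 'f' }
F has a single production, so nothing to check there.

Conflict found: Predict set conflict for A': { 'f' }
The grammar is NOT LL(1).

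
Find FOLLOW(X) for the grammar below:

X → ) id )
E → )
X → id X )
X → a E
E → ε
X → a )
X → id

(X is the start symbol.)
To compute FOLLOW(X), find every occurrence of X on a right-hand side N → α X β: add FIRST(β) \ {ε}, and if β is empty or nullable also add FOLLOW(N). Iterate to a fixed point.

X is the start symbol, so $ ∈ FOLLOW(X).
In X → id X ): X is followed by ')', add FIRST(')') \ {ε} = { ')' }

Taking the union: FOLLOW(X) = { $, ')' }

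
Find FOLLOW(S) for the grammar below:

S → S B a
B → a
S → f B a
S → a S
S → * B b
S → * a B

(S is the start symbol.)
{ $, 'a' }

S is the start symbol, so $ ∈ FOLLOW(S).
In S → S B a: S is followed by B a, add FIRST(B a) \ {ε} = { 'a' }
In S → a S: S is at the end; this adds FOLLOW(S) to itself — nothing new

Taking the union: FOLLOW(S) = { $, 'a' }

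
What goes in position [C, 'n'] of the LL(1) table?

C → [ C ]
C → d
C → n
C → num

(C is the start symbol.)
C → n

To find M[C, 'n'], we find productions for C where 'n' is in the predict set (PREDICT(N → α) = (FIRST(α) \ {ε}) ∪ (FOLLOW(N) if α ⇒* ε)).

C → [ C ]: PREDICT = { '[' }
C → d: PREDICT = { 'd' }
C → n: PREDICT = { 'n' }
  'n' is in predict set, so this production goes in M[C, 'n']
C → num: PREDICT = { 'num' }

M[C, 'n'] = C → n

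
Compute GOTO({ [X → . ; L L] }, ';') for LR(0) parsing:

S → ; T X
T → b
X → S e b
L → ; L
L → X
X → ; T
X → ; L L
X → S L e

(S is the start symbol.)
GOTO(I, ';') = CLOSURE({ [A → αX.β] : [A → α.Xβ] ∈ I, X = ';' })

Items with dot before ';', with the dot advanced:
  [X → . ; L L] → [X → ; . L L]
Closure of the advanced items:
  [X → ; . L L] has the dot before L: add [L → . ; L], [L → . X]
  [L → . X] has the dot before X: add [X → . S e b], [X → . ; T], [X → . ; L L], [X → . S L e]
  [X → . S e b] has the dot before S: add [S → . ; T X]

GOTO = { [L → . ; L], [L → . X], [S → . ; T X], [X → . ; L L], [X → . ; T], [X → . S L e], [X → . S e b], [X → ; . L L] }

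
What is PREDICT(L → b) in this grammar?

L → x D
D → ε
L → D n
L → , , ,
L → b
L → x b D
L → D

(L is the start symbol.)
PREDICT(L → b) = (FIRST(RHS) \ {ε}) ∪ (FOLLOW(L) if ε ∈ FIRST(RHS), i.e. RHS ⇒* ε)
FIRST(b) = { 'b' }
ε ∉ FIRST(b), so FOLLOW(L) is not added.
PREDICT(L → b) = { 'b' }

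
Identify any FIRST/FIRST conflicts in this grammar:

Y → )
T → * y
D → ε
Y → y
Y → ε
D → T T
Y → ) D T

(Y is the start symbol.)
FIRST sets of the non-terminals at (or reachable through a nullable prefix from) the front of some alternative:
  FIRST(T) = { '*' }

Productions for Y:
  Y → ): FIRST = { ')' }
  Y → y: FIRST = { 'y' }
  Y → ε: FIRST = { ε }
  Y → ) D T: FIRST = { ')' }
Productions for D:
  D → ε: FIRST = { ε }
  D → T T: FIRST = { '*' }
T has only one production, so no FIRST/FIRST conflict is possible there.

Conflict for Y: Y → ) and Y → ) D T
  Overlap: { ')' }

Answer: Yes. Y → ')' / Y → ')' D T on { ')' }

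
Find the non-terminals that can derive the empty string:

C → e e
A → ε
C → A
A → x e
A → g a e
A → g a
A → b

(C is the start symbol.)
{ 'A', 'C' }

ε-productions: A → ε
So A is immediately nullable.
C → A: every symbol on the right is nullable, so C is nullable too.
Every non-terminal is now nullable.
Nullable = { 'A', 'C' }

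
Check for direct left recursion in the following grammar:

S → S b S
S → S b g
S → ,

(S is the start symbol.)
Direct left recursion occurs when N → N α for some non-terminal N (the right-hand side begins with the left-hand side itself).

S → S b S: LEFT RECURSIVE (starts with S)
S → S b g: LEFT RECURSIVE (starts with S)
S → ,: starts with ','

The grammar has direct left recursion on: S.

Answer: Yes, S is left-recursive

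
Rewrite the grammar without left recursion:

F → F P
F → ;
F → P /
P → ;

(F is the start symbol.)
F → ; F'
F → P / F'
F' → P F'
F' → ε
P → ;

F is directly left-recursive. The standard transformation for
  A → A α₁ | ... | A α_m | β₁ | ... | β_n
is
  A  → β₁ A' | ... | β_n A'
  A' → α₁ A' | ... | α_m A' | ε

F → ; becomes F → ; F'
F → P / becomes F → P / F'
F → F P becomes F' → P F'
Add F' → ε

Productions for other non-terminals are unchanged:
  P → ;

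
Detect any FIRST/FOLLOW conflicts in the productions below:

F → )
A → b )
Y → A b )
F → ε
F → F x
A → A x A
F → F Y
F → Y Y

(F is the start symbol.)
Yes. F → F x with FOLLOW(F) on { 'b', 'x' }; F → F Y with FOLLOW(F) on { 'b', 'x' }; F → Y Y with FOLLOW(F) on { 'b' }

A FIRST/FOLLOW conflict occurs when a non-terminal N has a nullable alternative N → β (β ⇒* ε) and another alternative N → α with FIRST(α) ∩ FOLLOW(N) ≠ ∅: on such a lookahead the parser cannot decide between expanding α and letting N vanish via β.

Nullable non-terminals: F.
FIRST sets used below: FIRST(F) = { ')', 'b', 'x', ε }, FIRST(Y) = { 'b' }

F: nullable alternative(s) F → ε; FOLLOW(F) = { $, 'b', 'x' }
  F → ): FIRST \ {ε} = { ')' } — disjoint from FOLLOW(F)
  F → ε: FIRST \ {ε} = { } — this is the only nullable alternative, skip
  F → F x: FIRST \ {ε} = { ')', 'b', 'x' } — overlaps FOLLOW(F) on { 'b', 'x' }: CONFLICT
  F → F Y: FIRST \ {ε} = { ')', 'b', 'x' } — overlaps FOLLOW(F) on { 'b', 'x' }: CONFLICT
  F → Y Y: FIRST \ {ε} = { 'b' } — overlaps FOLLOW(F) on { 'b' }: CONFLICT

A, Y have no nullable alternative, so no FIRST/FOLLOW check is needed there.

So the grammar has 3 FIRST/FOLLOW conflicts (marked CONFLICT above).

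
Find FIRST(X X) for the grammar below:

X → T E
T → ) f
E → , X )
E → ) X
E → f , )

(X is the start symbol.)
FIRST sets of the non-terminals involved (from the grammar, by fixed-point iteration):
  FIRST(X) = { ')' }

To compute FIRST(X X), process the symbols left to right:
Symbol X is a non-terminal. Add FIRST(X) \ {ε} = { ')' }
X is not nullable (ε ∉ FIRST(X)), so stop here.
FIRST(X X) = { ')' }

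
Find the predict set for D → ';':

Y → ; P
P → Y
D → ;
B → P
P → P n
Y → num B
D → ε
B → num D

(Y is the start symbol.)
PREDICT(D → ';') = (FIRST(RHS) \ {ε}) ∪ (FOLLOW(D) if ε ∈ FIRST(RHS), i.e. RHS ⇒* ε)
FIRST(';') = { ';' }
ε ∉ FIRST(';'), so FOLLOW(D) is not added.
PREDICT(D → ';') = { ';' }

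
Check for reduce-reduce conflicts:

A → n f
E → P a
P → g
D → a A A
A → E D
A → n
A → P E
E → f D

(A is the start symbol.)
No reduce-reduce conflicts

Augment with A' → A and build the canonical LR(0) collection (I0 = CLOSURE({[A' → . A]}), then GOTO on every symbol after a dot until no new states appear). It has 16 states:
  I0: { [A → . E D], [A → . P E], [A → . n f], [A → . n], [A' → . A], [E → . P a], [E → . f D], [P → . g] }  — shift
  I1: { [A' → A .] }  — accept
  I2: { [A → E . D], [D → . a A A] }  — shift
  I3: { [A → P . E], [E → . P a], [E → . f D], [E → P . a], [P → . g] }  — shift
  I4: { [D → . a A A], [E → f . D] }  — shift
  I5: { [P → g .] }  — reduce
  I6: { [A → n . f], [A → n .] }  — shift, reduce
  I7: { [A → n f .] }  — reduce
  I8: { [E → f D .] }  — reduce
  I9: { [A → . E D], [A → . P E], [A → . n f], [A → . n], [D → a . A A], [E → . P a], [E → . f D], [P → . g] }  — shift
  I10: { [A → . E D], [A → . P E], [A → . n f], [A → . n], [D → a A . A], [E → . P a], [E → . f D], [P → . g] }  — shift
  I11: { [D → a A A .] }  — reduce
  I12: { [A → P E .] }  — reduce
  I13: { [E → P . a] }  — shift
  I14: { [E → P a .] }  — reduce
  I15: { [A → E D .] }  — reduce

No state contains more than one complete item.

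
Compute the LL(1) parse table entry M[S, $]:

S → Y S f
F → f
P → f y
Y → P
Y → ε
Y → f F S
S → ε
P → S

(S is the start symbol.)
To find M[S, $], we find productions for S where $ is in the predict set (PREDICT(N → α) = (FIRST(α) \ {ε}) ∪ (FOLLOW(N) if α ⇒* ε)).

Relevant sets:
  FIRST(Y) = { 'f', ε }
  FIRST(S) = { 'f', ε }
  FOLLOW(S) = { $, 'f' }

S → Y S f: PREDICT = { 'f' }
S → ε: PREDICT = { $, 'f' }
  $ is in predict set, so this production goes in M[S, $]

M[S, $] = S → ε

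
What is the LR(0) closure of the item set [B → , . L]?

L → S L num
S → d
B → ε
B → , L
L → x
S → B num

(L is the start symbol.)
{ [B → , . L], [B → . , L], [B → .], [L → . S L num], [L → . x], [S → . B num], [S → . d] }

Start with: [B → , . L]
  [B → , . L] has the dot before L: add [L → . S L num], [L → . x]
  [L → . S L num] has the dot before S: add [S → . d], [S → . B num]
  [S → . B num] has the dot before B: add [B → .], [B → . , L]
No further items can be added.

CLOSURE = { [B → , . L], [B → . , L], [B → .], [L → . S L num], [L → . x], [S → . B num], [S → . d] }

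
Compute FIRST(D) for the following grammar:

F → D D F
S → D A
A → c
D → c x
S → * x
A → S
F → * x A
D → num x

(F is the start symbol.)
From D → c x:
  - c is a terminal: add 'c' and stop
From D → num x:
  - num is a terminal: add 'num' and stop

Collecting: FIRST(D) = { 'c', 'num' }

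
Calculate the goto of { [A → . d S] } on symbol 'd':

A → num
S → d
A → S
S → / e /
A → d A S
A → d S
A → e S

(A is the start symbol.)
{ [A → d . S], [S → . / e /], [S → . d] }

GOTO(I, 'd') = CLOSURE({ [A → αX.β] : [A → α.Xβ] ∈ I, X = 'd' })

Items with dot before 'd', with the dot advanced:
  [A → . d S] → [A → d . S]
Closure of the advanced items:
  [A → d . S] has the dot before S: add [S → . d], [S → . / e /]

GOTO = { [A → d . S], [S → . / e /], [S → . d] }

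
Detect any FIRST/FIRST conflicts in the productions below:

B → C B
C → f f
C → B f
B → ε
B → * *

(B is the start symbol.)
Yes. B → C B / B → '*' '*' on { '*' }; C → f f / C → B f on { 'f' }

FIRST sets of the non-terminals at (or reachable through a nullable prefix from) the front of some alternative:
  FIRST(C) = { '*', 'f' }
  FIRST(B) = { '*', 'f', ε }

Productions for B:
  B → C B: FIRST = { '*', 'f' }
  B → ε: FIRST = { ε }
  B → * *: FIRST = { '*' }
Productions for C:
  C → f f: FIRST = { 'f' }
  C → B f: FIRST = { '*', 'f' }

Conflict for B: B → C B and B → * *
  Overlap: { '*' }
Conflict for C: C → f f and C → B f
  Overlap: { 'f' }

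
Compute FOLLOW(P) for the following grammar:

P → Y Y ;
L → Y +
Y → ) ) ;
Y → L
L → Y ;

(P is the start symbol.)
{ $ }

P is the start symbol, so $ ∈ FOLLOW(P).
P does not occur on any right-hand side.

Taking the union: FOLLOW(P) = { $ }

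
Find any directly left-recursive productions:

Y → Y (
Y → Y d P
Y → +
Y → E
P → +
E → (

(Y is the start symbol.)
Yes, Y is left-recursive

Direct left recursion occurs when N → N α for some non-terminal N (the right-hand side begins with the left-hand side itself).

Y → Y (: LEFT RECURSIVE (starts with Y)
Y → Y d P: LEFT RECURSIVE (starts with Y)
Y → +: starts with '+'
Y → E: starts with E
P → +: starts with '+'
E → (: starts with '('

The grammar has direct left recursion on: Y.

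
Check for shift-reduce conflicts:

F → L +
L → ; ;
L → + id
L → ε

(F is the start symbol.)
Yes — I0: [L → .] vs [L → . + id]

A shift-reduce conflict occurs when an LR(0) state has both:
  - a complete (reduce) item [A → α .] (dot at the end), and
  - a shift item [B → β . c γ] (dot before a terminal).

Augment with F' → F and build the canonical LR(0) collection (I0 = CLOSURE({[F' → . F]}), then GOTO on every symbol after a dot until no new states appear). It has 8 states:
  I0: { [F → . L +], [F' → . F], [L → . + id], [L → . ; ;], [L → .] }  — shift, reduce
  I1: { [L → + . id] }  — shift
  I2: { [L → ; . ;] }  — shift
  I3: { [F' → F .] }  — accept
  I4: { [F → L . +] }  — shift
  I5: { [F → L + .] }  — reduce
  I6: { [L → ; ; .] }  — reduce
  I7: { [L → + id .] }  — reduce

I0 contains reduce item [L → .] and shift items [L → . + id], [L → . ; ;] — shift-reduce conflict.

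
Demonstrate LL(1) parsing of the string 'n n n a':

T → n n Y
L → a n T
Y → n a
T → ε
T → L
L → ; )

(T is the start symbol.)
LL(1) parsing maintains a stack (initially the start symbol over $) and the input. At each step: if the stack top is a terminal, match it against the current input token; if it is a non-terminal N, replace it with the RHS of M[N, lookahead] (the unique production whose predict set contains the lookahead).

Stack is shown with the top on the left.

Stack    Input      Action
--------------------------
T $      n n n a $  output T → n n Y
n n Y $  n n n a $  match 'n'
n Y $    n n a $    match 'n'
Y $      n a $      output Y → n a
n a $    n a $      match 'n'
a $      a $        match 'a'
$        $          accept

The string is accepted.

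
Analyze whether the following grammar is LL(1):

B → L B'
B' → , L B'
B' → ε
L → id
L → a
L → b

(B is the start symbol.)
A grammar is LL(1) if for each non-terminal N with multiple productions, the predict sets of those productions are pairwise disjoint, where PREDICT(N → α) = (FIRST(α) \ {ε}) ∪ (FOLLOW(N) if α ⇒* ε).

Relevant sets:
  FOLLOW(B') = { $ }

For B':
  PREDICT(B' → ',' L B') = { ',' }
  PREDICT(B' → ε) = { $ }
For L:
  PREDICT(L → id) = { 'id' }
  PREDICT(L → a) = { 'a' }
  PREDICT(L → b) = { 'b' }
B has a single production, so nothing to check there.

All predict sets are disjoint. The grammar IS LL(1).

Answer: Yes, the grammar is LL(1).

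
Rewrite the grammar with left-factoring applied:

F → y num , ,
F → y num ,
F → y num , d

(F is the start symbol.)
Left-factoring transforms A → αβ₁ | αβ₂ into A → αA' and A' → β₁ | β₂
(α is the longest common prefix among the alternatives). Repeat until
no nonterminal has two alternatives with a common prefix.

Round 1: F has alternatives sharing prefix 'y num ,'. Introduce F': F → y num , F'
  Add: F' → ,
  Add: F' → ε
  Add: F' → d

No remaining common prefixes — done.

Resulting grammar:
F → y num , F'
F' → ,
F' → ε
F' → d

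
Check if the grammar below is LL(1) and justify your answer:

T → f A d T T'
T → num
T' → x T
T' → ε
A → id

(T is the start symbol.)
No. Predict set conflict for T': { 'x' }

Relevant sets:
  FOLLOW(T') = { $, 'x' }

For T:
  PREDICT(T → f A d T T') = { 'f' }
  PREDICT(T → num) = { 'num' }
For T':
  PREDICT(T' → x T) = { 'x' }
  PREDICT(T' → ε) = { $, 'x' }
A has a single production, so nothing to check there.

Conflict found: Predict set conflict for T': { 'x' }
The grammar is NOT LL(1).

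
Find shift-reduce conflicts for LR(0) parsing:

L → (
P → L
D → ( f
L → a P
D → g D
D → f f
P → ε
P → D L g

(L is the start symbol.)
Yes — I3: [P → .] vs [D → . ( f]; I4: [L → ( .] vs [D → ( . f]

A shift-reduce conflict occurs when an LR(0) state has both:
  - a complete (reduce) item [A → α .] (dot at the end), and
  - a shift item [B → β . c γ] (dot before a terminal).

Augment with L' → L and build the canonical LR(0) collection (I0 = CLOSURE({[L' → . L]}), then GOTO on every symbol after a dot until no new states appear). It has 16 states:
  I0: { [L → . (], [L → . a P], [L' → . L] }  — shift
  I1: { [L → ( .] }  — reduce
  I2: { [L' → L .] }  — accept
  I3: { [D → . ( f], [D → . f f], [D → . g D], [L → . (], [L → . a P], [L → a . P], [P → . D L g], [P → . L], [P → .] }  — shift, reduce
  I4: { [D → ( . f], [L → ( .] }  — shift, reduce
  I5: { [L → . (], [L → . a P], [P → D . L g] }  — shift
  I6: { [P → L .] }  — reduce
  I7: { [L → a P .] }  — reduce
  I8: { [D → f . f] }  — shift
  I9: { [D → . ( f], [D → . f f], [D → . g D], [D → g . D] }  — shift
  I10: { [D → ( . f] }  — shift
  I11: { [D → g D .] }  — reduce
  I12: { [D → ( f .] }  — reduce
  I13: { [D → f f .] }  — reduce
  I14: { [P → D L . g] }  — shift
  I15: { [P → D L g .] }  — reduce

I3 contains reduce item [P → .] and shift items [D → . ( f], [D → . f f], [D → . g D], [L → . (], [L → . a P] — shift-reduce conflict.
I4 contains reduce item [L → ( .] and shift item [D → ( . f] — shift-reduce conflict.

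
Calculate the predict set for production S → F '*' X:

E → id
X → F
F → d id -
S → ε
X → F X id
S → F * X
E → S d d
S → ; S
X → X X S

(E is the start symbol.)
{ 'd' }

PREDICT(S → F '*' X) = (FIRST(RHS) \ {ε}) ∪ (FOLLOW(S) if ε ∈ FIRST(RHS), i.e. RHS ⇒* ε)
FIRST(F) = { 'd' }
FIRST(F '*' X) = { 'd' }
ε ∉ FIRST(F '*' X), so FOLLOW(S) is not added.
PREDICT(S → F '*' X) = { 'd' }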